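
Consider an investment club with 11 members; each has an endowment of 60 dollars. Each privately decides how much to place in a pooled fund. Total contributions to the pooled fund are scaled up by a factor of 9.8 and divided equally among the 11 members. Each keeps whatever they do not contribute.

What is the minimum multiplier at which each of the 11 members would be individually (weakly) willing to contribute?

11

A contributed unit returns (multiplier)/11 to its contributor.
This reaches 1 exactly when the multiplier is 11.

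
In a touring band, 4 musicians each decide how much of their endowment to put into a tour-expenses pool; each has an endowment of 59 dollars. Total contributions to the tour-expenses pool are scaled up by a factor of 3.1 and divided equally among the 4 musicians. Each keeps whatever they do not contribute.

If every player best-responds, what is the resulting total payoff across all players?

Each contributed unit returns 3.1/4 = 0.7750 to its contributor — below 1 — so contributing 0 is dominant for every player. At the Nash equilibrium everyone keeps their 59, and the group total is 4 × 59 = 236.

236.00 dollars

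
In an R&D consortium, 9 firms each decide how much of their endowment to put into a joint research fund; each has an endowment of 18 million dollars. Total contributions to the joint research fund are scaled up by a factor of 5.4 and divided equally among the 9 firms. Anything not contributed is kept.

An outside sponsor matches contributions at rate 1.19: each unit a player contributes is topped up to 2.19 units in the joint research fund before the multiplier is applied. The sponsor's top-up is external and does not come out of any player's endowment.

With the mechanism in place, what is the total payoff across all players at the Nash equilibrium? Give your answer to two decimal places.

1915.81 million dollars

Under the mechanism each unit contributed yields 5.4 × 2.19 / 9 = 1.3140 back to its contributor per unit of net cost, which exceeds 1, making full contribution the dominant choice for everyone.
So the Nash equilibrium is full contribution by all 9; the group earns 5.4 × 2.19 × 162 = 1915.81.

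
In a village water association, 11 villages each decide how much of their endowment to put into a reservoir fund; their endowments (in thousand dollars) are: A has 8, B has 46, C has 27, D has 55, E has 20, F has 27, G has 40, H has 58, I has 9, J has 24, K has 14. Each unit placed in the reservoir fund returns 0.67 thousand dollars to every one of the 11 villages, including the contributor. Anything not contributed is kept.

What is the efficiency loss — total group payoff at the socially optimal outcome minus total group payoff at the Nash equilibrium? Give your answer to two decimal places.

The private return per contributed unit is 0.67 < 1 for everyone, so the Nash equilibrium is zero contribution and the group total is Σ E_j = 8 + 46 + 27 + 55 + 20 + 27 + 40 + 58 + 9 + 24 + 14 = 328.
Each contributed unit returns 7.370 to the group, so the social optimum is full contribution by everyone: group total = 7.370 × 328 = 2417.36.
Efficiency loss = (7.370 − 1) × 328 = 2089.36.

2089.36 thousand dollars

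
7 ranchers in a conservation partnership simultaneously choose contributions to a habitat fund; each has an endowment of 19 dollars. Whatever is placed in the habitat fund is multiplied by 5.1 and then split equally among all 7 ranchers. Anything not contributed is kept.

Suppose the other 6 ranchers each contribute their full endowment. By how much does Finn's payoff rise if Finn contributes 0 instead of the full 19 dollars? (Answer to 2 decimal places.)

5.16 dollars

Switching from a contribution of 19 to 0 lets Finn keep an extra 19 dollars, but lowers the habitat fund by 19, which costs Finn their own share of that drop: 5.1/7 × 19 = 13.84.
Net gain = 19 − 13.84 = 5.16. The private return per contributed unit (0.7286) is below 1, so free-riding is indeed the best response regardless of what the others do.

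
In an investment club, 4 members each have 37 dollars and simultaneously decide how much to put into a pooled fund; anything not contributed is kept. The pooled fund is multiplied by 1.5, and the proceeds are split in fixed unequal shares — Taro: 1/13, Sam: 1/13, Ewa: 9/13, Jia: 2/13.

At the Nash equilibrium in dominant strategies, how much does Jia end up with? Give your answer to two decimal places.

For player j, contributing a unit is worthwhile iff 1.5 × (j's share) ≥ 1, i.e. iff j's share is at least 0.6667.
Only Ewa (9/13) clears that bar, contributing 37; the remaining 3 contribute 0. Total contributed: 37.
Jia keeps 37 and receives 1.5 × 37 × 2/13 = 8.54 from the pooled fund, for a payoff of 45.54.

45.54 dollars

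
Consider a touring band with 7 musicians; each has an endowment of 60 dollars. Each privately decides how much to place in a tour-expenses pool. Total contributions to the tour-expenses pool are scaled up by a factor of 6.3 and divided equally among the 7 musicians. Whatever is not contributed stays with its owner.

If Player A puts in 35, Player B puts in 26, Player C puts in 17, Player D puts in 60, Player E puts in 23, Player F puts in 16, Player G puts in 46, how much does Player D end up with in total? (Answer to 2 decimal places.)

Total contributed: 35 + 26 + 17 + 60 + 23 + 16 + 46 = 223.
Each receives 6.3 × 223 / 7 = 200.70 from the tour-expenses pool.
Player D keeps 60 − 60 = 0, so Player D's payoff is 0 + 200.70 = 200.70.

200.70 dollars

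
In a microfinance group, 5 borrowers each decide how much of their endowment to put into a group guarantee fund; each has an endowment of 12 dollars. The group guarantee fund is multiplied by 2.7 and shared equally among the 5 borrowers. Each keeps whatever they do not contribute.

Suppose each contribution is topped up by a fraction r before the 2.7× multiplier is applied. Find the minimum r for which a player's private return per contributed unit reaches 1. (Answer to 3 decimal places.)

With matching at rate r, one contributed unit becomes (1 + r) in the group guarantee fund and returns 2.7 × (1 + r) / 5 to the contributor.
Setting this equal to 1: 1 + r = 5/2.7 = 1.8519.
So the minimum matching rate is r = 1.8519 − 1 = 0.852.

0.852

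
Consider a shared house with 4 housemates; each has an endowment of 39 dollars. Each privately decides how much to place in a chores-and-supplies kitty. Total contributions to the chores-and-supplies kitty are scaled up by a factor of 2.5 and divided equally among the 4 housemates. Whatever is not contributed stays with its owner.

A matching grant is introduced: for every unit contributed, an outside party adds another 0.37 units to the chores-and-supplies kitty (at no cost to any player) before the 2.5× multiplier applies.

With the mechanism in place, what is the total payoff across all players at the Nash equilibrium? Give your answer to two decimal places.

With the mechanism, a contributed unit returns 2.5 × 1.37 / 4 = 0.8563 per unit of net cost — still below 1 — so contributing 0 remains dominant for every player.
Everyone keeps their endowment and the group total is 4 × 39 = 156.

156.00 dollars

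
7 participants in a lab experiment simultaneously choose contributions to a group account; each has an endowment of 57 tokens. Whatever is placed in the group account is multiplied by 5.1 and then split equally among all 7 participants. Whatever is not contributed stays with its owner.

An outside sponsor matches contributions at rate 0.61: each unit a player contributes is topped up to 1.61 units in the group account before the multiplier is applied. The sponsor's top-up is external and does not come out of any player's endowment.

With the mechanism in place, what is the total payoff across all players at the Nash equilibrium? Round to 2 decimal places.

With the mechanism, a contributed unit returns 5.1 × 1.61 / 7 = 1.1730 per unit of net cost to the contributor — now above 1 — so contributing fully is weakly dominant for every player.
So the Nash equilibrium is full contribution by all 7; the group earns 5.1 × 1.61 × 399 = 3276.19.

3276.19 tokens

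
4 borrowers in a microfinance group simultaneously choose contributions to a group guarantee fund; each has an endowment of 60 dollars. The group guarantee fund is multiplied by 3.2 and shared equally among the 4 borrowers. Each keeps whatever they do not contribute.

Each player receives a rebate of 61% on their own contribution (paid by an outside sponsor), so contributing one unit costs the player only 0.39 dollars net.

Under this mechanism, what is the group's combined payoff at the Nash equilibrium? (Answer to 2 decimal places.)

914.40 dollars

With the mechanism, a contributed unit returns (3.2/4) / 0.39 = 2.0513 per unit of net cost to the contributor — now above 1 — so contributing fully is weakly dominant for every player.
At the Nash equilibrium everyone contributes 60. Group total payoff = 4 × (60 × 0.61 + 3.2 × 60) = 914.40.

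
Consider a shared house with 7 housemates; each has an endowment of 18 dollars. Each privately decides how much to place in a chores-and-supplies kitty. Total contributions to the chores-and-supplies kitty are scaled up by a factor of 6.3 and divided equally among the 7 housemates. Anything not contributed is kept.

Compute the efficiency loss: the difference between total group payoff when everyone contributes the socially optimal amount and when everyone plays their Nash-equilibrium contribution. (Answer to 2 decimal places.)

Each contributed unit returns 6.3/7 = 0.9000 to its contributor — below 1 — so contributing 0 is dominant for every player. At the Nash equilibrium everyone keeps their 18, and the group total is 7 × 18 = 126.
Each contributed unit returns 6.300 to the group as a whole (0.9000 to each of 7 players), which exceeds 1, so the social optimum is full contribution: group total = 6.300 × 126 = 793.80.
Efficiency loss = 793.80 − 126 = 667.80.

667.80 dollars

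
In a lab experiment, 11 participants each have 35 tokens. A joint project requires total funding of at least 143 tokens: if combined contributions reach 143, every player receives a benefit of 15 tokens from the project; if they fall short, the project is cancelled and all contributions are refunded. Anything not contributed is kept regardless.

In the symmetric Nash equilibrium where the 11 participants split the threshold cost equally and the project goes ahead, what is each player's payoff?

37 tokens

Equal share of the threshold: 143/11 = 13.
At this profile no one gains by cutting their contribution: any cut drops the total below 143, the project is cancelled, contributions are refunded, and the deviator ends with 35, which is less than 35 − 13 + 15 = 37. Contributing more than 13 just wastes the excess. So contributing exactly 13 is a best response.
Each player's payoff: 35 − 13 + 15 = 37.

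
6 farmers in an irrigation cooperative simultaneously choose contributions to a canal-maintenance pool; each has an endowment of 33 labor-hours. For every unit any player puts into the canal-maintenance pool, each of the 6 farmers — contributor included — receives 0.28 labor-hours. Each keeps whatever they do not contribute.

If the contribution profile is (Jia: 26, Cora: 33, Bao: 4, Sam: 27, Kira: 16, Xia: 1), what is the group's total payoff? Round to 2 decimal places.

Total contributed: 26 + 33 + 4 + 27 + 16 + 1 = 107; total kept: 6 × 33 − 107 = 91.
The canal-maintenance pool pays out 0.28 × 6 × 107 = 179.76 in aggregate.
Group total = 91 + 179.76 = 270.76.

270.76 labor-hours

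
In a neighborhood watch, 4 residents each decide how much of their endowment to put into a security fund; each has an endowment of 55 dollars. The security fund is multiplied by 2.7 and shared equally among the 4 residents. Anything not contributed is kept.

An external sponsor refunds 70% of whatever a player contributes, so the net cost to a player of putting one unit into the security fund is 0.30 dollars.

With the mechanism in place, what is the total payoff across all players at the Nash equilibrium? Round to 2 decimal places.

The effective private return per unit is now (2.7/4) / 0.30 = 2.2500 > 1, so every player's dominant strategy flips to full contribution.
At the Nash equilibrium everyone contributes 55. Group total payoff = 4 × (55 × 0.70 + 2.7 × 55) = 748.00.

748.00 dollars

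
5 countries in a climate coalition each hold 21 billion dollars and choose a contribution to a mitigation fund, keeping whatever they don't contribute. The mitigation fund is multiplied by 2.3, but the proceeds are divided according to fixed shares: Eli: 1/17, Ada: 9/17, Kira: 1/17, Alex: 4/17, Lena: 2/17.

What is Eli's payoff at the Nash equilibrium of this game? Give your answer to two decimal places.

For player j, contributing a unit is worthwhile iff 2.3 × (j's share) ≥ 1, i.e. iff j's share is at least 0.4348.
Only Ada (9/17) clears that bar, contributing 21; the remaining 4 contribute 0. Total contributed: 21.
Eli keeps 21 and receives 2.3 × 21 × 1/17 = 2.84 from the mitigation fund, for a payoff of 23.84.

23.84 billion dollars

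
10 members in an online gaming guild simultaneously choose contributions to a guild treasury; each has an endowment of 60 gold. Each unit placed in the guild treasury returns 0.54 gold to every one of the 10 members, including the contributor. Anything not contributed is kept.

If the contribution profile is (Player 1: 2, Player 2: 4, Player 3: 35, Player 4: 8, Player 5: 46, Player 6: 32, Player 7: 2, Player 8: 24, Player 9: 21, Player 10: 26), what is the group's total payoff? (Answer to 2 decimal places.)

Total contributed: 2 + 4 + 35 + 8 + 46 + 32 + 2 + 24 + 21 + 26 = 200; total kept: 10 × 60 − 200 = 400.
The guild treasury pays out 0.54 × 10 × 200 = 1080.00 in aggregate.
Group total = 400 + 1080.00 = 1480.00.

1480.00 gold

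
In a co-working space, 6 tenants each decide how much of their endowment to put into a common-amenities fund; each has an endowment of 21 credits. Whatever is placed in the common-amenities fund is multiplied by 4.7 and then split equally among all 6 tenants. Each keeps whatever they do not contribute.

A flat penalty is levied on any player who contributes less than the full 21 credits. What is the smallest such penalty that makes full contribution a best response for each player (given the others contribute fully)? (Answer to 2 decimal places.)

Given the others contribute fully, the best deviation is to contribute 0 (any partial contribution still incurs the fine and gives up units whose private return 0.7833 is below 1).
Deviating from 21 to 0 saves 21 credits but forfeits the deviator's share of the drop in the common-amenities fund: 4.7/6 × 21 = 16.45.
So the deviation gain is 21 − 16.45 = 4.55, and the fine must be at least 4.55 credits to wipe it out.

4.55 credits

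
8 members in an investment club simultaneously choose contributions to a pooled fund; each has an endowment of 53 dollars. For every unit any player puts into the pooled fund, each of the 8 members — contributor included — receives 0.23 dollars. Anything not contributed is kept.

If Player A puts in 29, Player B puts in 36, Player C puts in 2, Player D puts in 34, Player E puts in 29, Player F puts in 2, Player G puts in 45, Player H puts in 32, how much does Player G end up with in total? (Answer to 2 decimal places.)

56.07 dollars

Total contributed: 29 + 36 + 2 + 34 + 29 + 2 + 45 + 32 = 209.
Each receives 0.23 × 209 = 48.07 from the pooled fund.
Player G keeps 53 − 45 = 8, so Player G's payoff is 8 + 48.07 = 56.07.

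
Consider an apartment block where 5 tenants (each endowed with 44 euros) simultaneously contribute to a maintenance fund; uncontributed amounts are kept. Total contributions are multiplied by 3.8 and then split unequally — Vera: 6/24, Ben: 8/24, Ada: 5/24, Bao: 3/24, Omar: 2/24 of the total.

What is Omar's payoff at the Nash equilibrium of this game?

57.93 euros

Player j's private return per contributed unit is 3.8 × (j's share). Contributing is weakly dominant for j when that share is at least 1/3.8 = 0.2632, and contributing 0 is dominant otherwise.
Ben alone (share 8/24) is above the threshold, contributing 44; the remaining 4 contribute 0. Total contributed: 44.
Omar keeps 44 and receives 3.8 × 44 × 2/24 = 13.93 from the maintenance fund, for a payoff of 57.93.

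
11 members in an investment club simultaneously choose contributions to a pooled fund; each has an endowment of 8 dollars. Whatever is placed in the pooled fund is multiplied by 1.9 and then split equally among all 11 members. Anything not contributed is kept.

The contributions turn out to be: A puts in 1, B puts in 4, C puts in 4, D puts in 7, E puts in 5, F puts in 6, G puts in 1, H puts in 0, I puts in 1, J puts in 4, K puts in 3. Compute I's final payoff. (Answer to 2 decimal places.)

Total contributed: 1 + 4 + 4 + 7 + 5 + 6 + 1 + 0 + 1 + 4 + 3 = 36.
Each receives 1.9 × 36 / 11 = 6.22 from the pooled fund.
I keeps 8 − 1 = 7, so I's payoff is 7 + 6.22 = 13.22.

13.22 dollars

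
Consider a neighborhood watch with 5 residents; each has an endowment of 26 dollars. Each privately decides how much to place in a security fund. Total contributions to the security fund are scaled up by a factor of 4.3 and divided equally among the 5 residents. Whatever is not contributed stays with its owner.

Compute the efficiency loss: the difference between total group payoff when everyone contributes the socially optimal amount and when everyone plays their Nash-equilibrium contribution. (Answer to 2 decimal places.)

Each contributed unit returns 4.3/5 = 0.8600 to its contributor — below 1 — so contributing 0 is dominant for every player. At the Nash equilibrium everyone keeps their 26, and the group total is 5 × 26 = 130.
Each contributed unit returns 4.300 to the group as a whole (0.8600 to each of 5 players), which exceeds 1, so the social optimum is full contribution: group total = 4.300 × 130 = 559.00.
Efficiency loss = 559.00 − 130 = 429.00.

429.00 dollars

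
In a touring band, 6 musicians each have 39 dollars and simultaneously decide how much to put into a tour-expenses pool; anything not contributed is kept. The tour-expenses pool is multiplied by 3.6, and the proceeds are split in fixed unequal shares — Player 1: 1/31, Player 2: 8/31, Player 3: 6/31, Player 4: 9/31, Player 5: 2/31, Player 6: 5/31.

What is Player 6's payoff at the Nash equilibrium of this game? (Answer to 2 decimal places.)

61.65 dollars

A player with share s gets back 3.6·s per unit contributed, so full contribution is dominant for anyone with s > 1/3.6 = 0.2778 and zero contribution is dominant for anyone below.
Only Player 4 (9/31) clears that bar, contributing 39; the remaining 5 contribute 0. Total contributed: 39.
Player 6 keeps 39 and receives 3.6 × 39 × 5/31 = 22.65 from the tour-expenses pool, for a payoff of 61.65.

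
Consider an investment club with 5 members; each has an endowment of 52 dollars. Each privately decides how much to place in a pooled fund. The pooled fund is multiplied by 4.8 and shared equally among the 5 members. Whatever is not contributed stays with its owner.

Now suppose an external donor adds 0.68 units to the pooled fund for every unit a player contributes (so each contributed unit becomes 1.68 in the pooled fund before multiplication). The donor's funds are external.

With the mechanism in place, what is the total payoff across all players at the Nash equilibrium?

With the mechanism, a contributed unit returns 4.8 × 1.68 / 5 = 1.6128 per unit of net cost to the contributor — now above 1 — so contributing fully is weakly dominant for every player.
So the Nash equilibrium is full contribution by all 5; the group earns 4.8 × 1.68 × 260 = 2096.64.

2096.64 dollars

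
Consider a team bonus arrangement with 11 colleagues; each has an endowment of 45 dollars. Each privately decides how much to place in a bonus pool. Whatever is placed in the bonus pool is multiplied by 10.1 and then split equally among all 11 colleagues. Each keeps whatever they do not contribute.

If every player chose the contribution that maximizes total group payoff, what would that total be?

Each contributed unit returns 10.100 to the group as a whole (0.9182 to each of 11 players), which exceeds 1, so the social optimum is full contribution: group total = 10.100 × 495 = 4999.50.

4999.50 dollars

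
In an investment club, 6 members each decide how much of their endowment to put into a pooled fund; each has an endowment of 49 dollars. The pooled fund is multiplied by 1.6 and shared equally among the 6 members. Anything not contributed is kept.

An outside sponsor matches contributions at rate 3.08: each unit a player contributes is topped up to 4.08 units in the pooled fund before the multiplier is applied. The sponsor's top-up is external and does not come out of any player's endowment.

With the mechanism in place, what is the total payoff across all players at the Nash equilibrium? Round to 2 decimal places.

The effective private return per unit is now 1.6 × 4.08 / 6 = 1.0880 > 1, so every player's dominant strategy flips to full contribution.
At the Nash equilibrium everyone contributes 49. Group total payoff = 1.6 × 4.08 × 294 = 1919.23.

1919.23 dollars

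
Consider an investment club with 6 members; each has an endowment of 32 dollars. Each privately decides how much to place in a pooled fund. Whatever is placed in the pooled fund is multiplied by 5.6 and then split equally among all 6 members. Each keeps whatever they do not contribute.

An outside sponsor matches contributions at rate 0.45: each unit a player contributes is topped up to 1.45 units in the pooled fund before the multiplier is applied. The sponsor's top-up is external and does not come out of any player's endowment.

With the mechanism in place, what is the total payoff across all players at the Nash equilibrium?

1559.04 dollars

With the mechanism, a contributed unit returns 5.6 × 1.45 / 6 = 1.3533 per unit of net cost to the contributor — now above 1 — so contributing fully is weakly dominant for every player.
So the Nash equilibrium is full contribution by all 6; the group earns 5.6 × 1.45 × 192 = 1559.04.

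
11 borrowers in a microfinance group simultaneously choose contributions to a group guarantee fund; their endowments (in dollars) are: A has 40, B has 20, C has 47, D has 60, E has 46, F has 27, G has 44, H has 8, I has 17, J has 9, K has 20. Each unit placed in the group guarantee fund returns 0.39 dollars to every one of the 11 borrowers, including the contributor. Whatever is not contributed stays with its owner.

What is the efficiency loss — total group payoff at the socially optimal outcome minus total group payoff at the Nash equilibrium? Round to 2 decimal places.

The private return per contributed unit is 0.39 < 1 for everyone, so the Nash equilibrium is zero contribution and the group total is Σ E_j = 40 + 20 + 47 + 60 + 46 + 27 + 44 + 8 + 17 + 9 + 20 = 338.
Each contributed unit returns 4.290 to the group, so the social optimum is full contribution by everyone: group total = 4.290 × 338 = 1450.02.
Efficiency loss = (4.290 − 1) × 338 = 1112.02.

1112.02 dollars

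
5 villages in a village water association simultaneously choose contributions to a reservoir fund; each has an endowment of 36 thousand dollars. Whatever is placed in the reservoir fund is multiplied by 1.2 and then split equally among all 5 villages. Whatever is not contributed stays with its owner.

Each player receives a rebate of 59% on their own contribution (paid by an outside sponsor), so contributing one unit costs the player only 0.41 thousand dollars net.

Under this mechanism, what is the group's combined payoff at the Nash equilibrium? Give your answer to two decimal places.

With the mechanism, a contributed unit returns (1.2/5) / 0.41 = 0.5854 per unit of net cost — still below 1 — so contributing 0 remains dominant for every player.
At the Nash equilibrium no one contributes; group total payoff = 5 × 36 = 180.

180.00 thousand dollars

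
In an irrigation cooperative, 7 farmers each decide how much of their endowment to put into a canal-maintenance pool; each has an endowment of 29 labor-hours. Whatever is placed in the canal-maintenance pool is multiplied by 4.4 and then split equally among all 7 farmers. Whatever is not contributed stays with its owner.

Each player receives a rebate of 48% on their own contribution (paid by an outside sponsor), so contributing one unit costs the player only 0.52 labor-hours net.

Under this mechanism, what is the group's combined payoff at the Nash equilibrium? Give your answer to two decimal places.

The effective private return per unit is now (4.4/7) / 0.52 = 1.2088 > 1, so every player's dominant strategy flips to full contribution.
At the Nash equilibrium everyone contributes 29. Group total payoff = 7 × (29 × 0.48 + 4.4 × 29) = 990.64.

990.64 labor-hours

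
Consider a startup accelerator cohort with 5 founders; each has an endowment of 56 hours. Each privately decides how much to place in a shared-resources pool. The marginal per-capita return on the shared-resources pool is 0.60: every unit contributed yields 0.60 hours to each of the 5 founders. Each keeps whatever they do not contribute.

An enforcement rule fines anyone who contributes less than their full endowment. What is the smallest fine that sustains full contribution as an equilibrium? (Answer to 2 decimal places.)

22.40 hours

Given the others contribute fully, the best deviation is to contribute 0 (any partial contribution still incurs the fine and gives up units whose private return 0.60 is below 1).
Deviating from 56 to 0 saves 56 hours but forfeits the deviator's share of the drop in the shared-resources pool: 0.60 × 56 = 33.60.
So the deviation gain is 56 − 33.60 = 22.40, and the fine must be at least 22.40 hours to wipe it out.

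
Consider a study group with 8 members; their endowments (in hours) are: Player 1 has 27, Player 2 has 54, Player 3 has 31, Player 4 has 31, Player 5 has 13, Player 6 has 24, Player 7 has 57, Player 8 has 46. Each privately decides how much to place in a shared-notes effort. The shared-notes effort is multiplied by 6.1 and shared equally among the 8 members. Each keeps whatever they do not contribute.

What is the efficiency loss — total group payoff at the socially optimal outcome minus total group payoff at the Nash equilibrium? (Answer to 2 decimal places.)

1443.30 hours

The private return per contributed unit is 6.1/8 = 0.7625 < 1 for every player regardless of endowment, so the Nash equilibrium is zero contribution and the group total is Σ E_j = 27 + 54 + 31 + 31 + 13 + 24 + 57 + 46 = 283.
Each contributed unit returns 6.100 to the group, so the social optimum is full contribution by everyone: group total = 6.100 × 283 = 1726.30.
Efficiency loss = (6.100 − 1) × 283 = 1443.30.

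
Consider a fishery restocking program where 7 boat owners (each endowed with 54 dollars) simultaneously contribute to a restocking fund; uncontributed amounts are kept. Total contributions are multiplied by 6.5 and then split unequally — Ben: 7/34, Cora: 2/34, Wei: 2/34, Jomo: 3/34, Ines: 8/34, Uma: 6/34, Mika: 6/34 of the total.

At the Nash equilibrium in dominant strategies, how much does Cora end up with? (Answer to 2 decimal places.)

136.59 dollars

For player j, contributing a unit is worthwhile iff 6.5 × (j's share) ≥ 1, i.e. iff j's share is at least 0.1538.
Ben, Ines, Uma and Mika are above the threshold, contributing 54 each; the remaining 3 contribute 0. Total contributed: 216.
Cora keeps 54 and receives 6.5 × 216 × 2/34 = 82.59 from the restocking fund, for a payoff of 136.59.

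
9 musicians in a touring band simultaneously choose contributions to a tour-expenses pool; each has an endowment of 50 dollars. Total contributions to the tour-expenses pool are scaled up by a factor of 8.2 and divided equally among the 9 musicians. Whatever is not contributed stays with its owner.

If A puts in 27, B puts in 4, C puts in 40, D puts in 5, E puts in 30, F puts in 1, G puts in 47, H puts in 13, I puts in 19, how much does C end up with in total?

Total contributed: 27 + 4 + 40 + 5 + 30 + 1 + 47 + 13 + 19 = 186.
Each receives 8.2 × 186 / 9 = 169.47 from the tour-expenses pool.
C keeps 50 − 40 = 10, so C's payoff is 10 + 169.47 = 179.47.

179.47 dollars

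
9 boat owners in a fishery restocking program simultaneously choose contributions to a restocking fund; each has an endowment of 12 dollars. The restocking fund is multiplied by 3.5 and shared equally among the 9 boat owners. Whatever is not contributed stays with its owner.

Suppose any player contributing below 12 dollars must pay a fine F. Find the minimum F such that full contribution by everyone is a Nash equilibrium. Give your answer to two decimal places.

7.33 dollars

Given the others contribute fully, the best deviation is to contribute 0 (any partial contribution still incurs the fine and gives up units whose private return 0.3889 is below 1).
Deviating from 12 to 0 saves 12 dollars but forfeits the deviator's share of the drop in the restocking fund: 3.5/9 × 12 = 4.67.
So the deviation gain is 12 − 4.67 = 7.33, and the fine must be at least 7.33 dollars to wipe it out.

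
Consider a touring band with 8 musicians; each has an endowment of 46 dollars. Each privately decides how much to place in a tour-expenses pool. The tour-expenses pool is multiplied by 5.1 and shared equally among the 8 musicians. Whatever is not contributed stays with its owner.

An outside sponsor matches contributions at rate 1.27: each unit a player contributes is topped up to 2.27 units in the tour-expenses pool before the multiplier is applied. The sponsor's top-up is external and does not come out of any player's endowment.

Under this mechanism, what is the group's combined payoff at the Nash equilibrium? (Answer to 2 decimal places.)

4260.34 dollars

With the mechanism, a contributed unit returns 5.1 × 2.27 / 8 = 1.4471 per unit of net cost to the contributor — now above 1 — so contributing fully is weakly dominant for every player.
At the Nash equilibrium everyone contributes 46. Group total payoff = 5.1 × 2.27 × 368 = 4260.34.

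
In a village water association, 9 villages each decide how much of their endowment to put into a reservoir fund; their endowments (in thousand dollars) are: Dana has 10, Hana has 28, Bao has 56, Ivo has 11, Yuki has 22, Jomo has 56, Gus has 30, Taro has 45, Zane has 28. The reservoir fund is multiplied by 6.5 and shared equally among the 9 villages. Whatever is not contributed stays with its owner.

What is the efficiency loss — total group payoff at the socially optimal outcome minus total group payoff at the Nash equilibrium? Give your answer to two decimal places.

The private return per contributed unit is 6.5/9 = 0.7222 < 1 for every player regardless of endowment, so the Nash equilibrium is zero contribution and the group total is Σ E_j = 10 + 28 + 56 + 11 + 22 + 56 + 30 + 45 + 28 = 286.
Each contributed unit returns 6.500 to the group, so the social optimum is full contribution by everyone: group total = 6.500 × 286 = 1859.00.
Efficiency loss = (6.500 − 1) × 286 = 1573.00.

1573.00 thousand dollars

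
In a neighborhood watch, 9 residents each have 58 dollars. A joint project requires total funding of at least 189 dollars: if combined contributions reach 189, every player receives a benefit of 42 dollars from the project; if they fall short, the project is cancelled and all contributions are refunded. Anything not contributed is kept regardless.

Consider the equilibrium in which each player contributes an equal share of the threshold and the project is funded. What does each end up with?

Equal share of the threshold: 189/9 = 21.
At this profile no one gains by cutting their contribution: any cut drops the total below 189, the project is cancelled, contributions are refunded, and the deviator ends with 58, which is less than 58 − 21 + 42 = 79. Contributing more than 21 just wastes the excess. So contributing exactly 21 is a best response.
Each player's payoff: 58 − 21 + 42 = 79.

79 dollars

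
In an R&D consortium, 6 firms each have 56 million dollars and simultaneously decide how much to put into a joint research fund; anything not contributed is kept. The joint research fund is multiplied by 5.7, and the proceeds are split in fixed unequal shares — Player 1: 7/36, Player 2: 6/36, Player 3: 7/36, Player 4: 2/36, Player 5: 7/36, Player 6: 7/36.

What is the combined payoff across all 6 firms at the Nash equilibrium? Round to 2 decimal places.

1388.80 million dollars

For player j, contributing a unit is worthwhile iff 5.7 × (j's share) ≥ 1, i.e. iff j's share is at least 0.1754.
The shares above 0.1754 belong to Player 1, Player 3, Player 5 and Player 6, contributing 56 each; the remaining 2 contribute 0. Total contributed: 224.
The joint research fund pays out 5.7 × 224 = 1276.80 in total (split across the unequal shares, but the aggregate is all that matters for the group sum).
The 2 free-riders keep 56 each, adding 112. Group total = 112 + 1276.80 = 1388.80.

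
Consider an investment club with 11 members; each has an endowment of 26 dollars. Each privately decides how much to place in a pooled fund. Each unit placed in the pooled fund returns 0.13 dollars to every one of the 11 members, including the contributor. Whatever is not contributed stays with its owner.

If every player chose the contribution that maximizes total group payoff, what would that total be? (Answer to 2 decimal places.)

408.98 dollars

Each contributed unit returns 1.430 to the group as a whole (0.13 to each of 11 players), which exceeds 1, so the social optimum is full contribution: group total = 1.430 × 286 = 408.98.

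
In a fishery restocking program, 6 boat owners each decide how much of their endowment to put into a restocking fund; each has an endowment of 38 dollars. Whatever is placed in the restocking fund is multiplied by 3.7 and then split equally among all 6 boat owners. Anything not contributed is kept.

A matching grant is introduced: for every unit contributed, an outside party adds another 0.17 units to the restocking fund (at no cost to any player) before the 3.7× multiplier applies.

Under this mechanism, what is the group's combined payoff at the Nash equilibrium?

The effective private return is 3.7 × 1.17 / 6 = 0.7215, which is still under 1, so the mechanism doesn't change anyone's dominant strategy: zero contribution.
At the Nash equilibrium no one contributes; group total payoff = 6 × 38 = 228.

228.00 dollars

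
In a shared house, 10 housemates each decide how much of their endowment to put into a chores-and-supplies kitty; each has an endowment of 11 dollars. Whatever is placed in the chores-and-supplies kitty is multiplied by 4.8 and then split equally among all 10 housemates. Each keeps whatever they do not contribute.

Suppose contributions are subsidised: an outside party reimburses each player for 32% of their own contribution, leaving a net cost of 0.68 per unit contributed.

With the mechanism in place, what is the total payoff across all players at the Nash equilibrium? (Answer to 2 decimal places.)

110.00 dollars

With the mechanism, a contributed unit returns (4.8/10) / 0.68 = 0.7059 per unit of net cost — still below 1 — so contributing 0 remains dominant for every player.
Everyone keeps their endowment and the group total is 10 × 11 = 110.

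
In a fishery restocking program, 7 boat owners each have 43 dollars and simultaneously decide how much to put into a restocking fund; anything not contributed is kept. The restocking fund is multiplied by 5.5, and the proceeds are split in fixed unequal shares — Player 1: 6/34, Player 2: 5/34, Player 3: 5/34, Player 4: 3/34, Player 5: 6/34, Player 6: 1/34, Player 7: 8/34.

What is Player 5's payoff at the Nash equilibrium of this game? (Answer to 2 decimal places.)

A player with share s gets back 5.5·s per unit contributed, so full contribution is dominant for anyone with s > 1/5.5 = 0.1818 and zero contribution is dominant for anyone below.
The only share above 0.1818 is Player 7's 8/34, contributing 43; the remaining 6 contribute 0. Total contributed: 43.
Player 5 keeps 43 and receives 5.5 × 43 × 6/34 = 41.74 from the restocking fund, for a payoff of 84.74.

84.74 dollars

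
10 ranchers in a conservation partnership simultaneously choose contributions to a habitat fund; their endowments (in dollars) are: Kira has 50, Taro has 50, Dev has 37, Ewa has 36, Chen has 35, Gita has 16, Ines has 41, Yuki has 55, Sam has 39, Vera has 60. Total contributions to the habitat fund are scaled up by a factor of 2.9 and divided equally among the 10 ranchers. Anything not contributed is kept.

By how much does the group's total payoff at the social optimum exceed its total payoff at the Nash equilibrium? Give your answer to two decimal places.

796.10 dollars

The private return per contributed unit is 2.9/10 = 0.2900 < 1 for every player regardless of endowment, so the Nash equilibrium is zero contribution and the group total is Σ E_j = 50 + 50 + 37 + 36 + 35 + 16 + 41 + 55 + 39 + 60 = 419.
Each contributed unit returns 2.900 to the group, so the social optimum is full contribution by everyone: group total = 2.900 × 419 = 1215.10.
Efficiency loss = (2.900 − 1) × 419 = 796.10.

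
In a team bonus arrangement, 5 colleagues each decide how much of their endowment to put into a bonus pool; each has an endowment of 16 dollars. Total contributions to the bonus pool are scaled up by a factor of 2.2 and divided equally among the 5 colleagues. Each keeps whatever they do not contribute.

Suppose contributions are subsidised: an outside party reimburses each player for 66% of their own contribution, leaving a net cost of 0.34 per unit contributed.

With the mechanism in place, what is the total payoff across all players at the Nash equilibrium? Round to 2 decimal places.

The effective private return per unit is now (2.2/5) / 0.34 = 1.2941 > 1, so every player's dominant strategy flips to full contribution.
At the Nash equilibrium everyone contributes 16. Group total payoff = 5 × (16 × 0.66 + 2.2 × 16) = 228.80.

228.80 dollars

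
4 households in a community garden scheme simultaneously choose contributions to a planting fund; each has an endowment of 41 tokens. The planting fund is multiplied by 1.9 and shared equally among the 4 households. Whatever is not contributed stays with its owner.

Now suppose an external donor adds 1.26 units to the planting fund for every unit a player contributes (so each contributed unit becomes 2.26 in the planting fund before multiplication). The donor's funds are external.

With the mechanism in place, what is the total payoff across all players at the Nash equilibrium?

Under the mechanism each unit contributed yields 1.9 × 2.26 / 4 = 1.0735 back to its contributor per unit of net cost, which exceeds 1, making full contribution the dominant choice for everyone.
So the Nash equilibrium is full contribution by all 4; the group earns 1.9 × 2.26 × 164 = 704.22.

704.22 tokens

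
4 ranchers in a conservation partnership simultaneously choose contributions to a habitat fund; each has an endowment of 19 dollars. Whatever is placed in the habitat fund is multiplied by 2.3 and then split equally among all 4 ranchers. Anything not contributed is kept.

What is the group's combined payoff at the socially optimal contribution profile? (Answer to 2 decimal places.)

Each contributed unit returns 2.300 to the group as a whole (0.5750 to each of 4 players), which exceeds 1, so the social optimum is full contribution: group total = 2.300 × 76 = 174.80.

174.80 dollars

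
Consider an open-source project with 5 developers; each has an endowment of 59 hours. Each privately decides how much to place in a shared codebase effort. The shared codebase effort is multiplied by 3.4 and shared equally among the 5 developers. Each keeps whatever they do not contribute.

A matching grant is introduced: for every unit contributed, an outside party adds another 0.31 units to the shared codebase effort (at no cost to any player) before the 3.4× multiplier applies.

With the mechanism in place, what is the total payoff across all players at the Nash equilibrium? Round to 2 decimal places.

295.00 hours

With the mechanism, a contributed unit returns 3.4 × 1.31 / 5 = 0.8908 per unit of net cost — still below 1 — so contributing 0 remains dominant for every player.
At the Nash equilibrium no one contributes; group total payoff = 5 × 59 = 295.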